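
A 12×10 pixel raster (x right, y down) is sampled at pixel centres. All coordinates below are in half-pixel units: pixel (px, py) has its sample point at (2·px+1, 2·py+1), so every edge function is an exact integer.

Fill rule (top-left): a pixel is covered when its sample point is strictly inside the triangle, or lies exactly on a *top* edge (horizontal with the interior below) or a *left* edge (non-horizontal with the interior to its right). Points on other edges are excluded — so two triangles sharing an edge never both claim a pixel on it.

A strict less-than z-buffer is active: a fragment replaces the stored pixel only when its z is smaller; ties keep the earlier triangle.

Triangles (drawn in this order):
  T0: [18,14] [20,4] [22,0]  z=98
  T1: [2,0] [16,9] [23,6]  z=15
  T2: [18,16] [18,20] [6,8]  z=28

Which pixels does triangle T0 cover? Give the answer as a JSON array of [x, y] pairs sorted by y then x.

T0:
  2·area = 12
  edge (18, 14)→(20, 4): d=(2,-10) top-left  bias=+0
  edge (20, 4)→(22, 0): d=(2,-4) top-left  bias=+0
  edge (22, 0)→(18, 14): d=(-4,14) right/bottom  bias=-1
    (10,1)@(21, 3): e=[8,2,2] → #
    (11,1)@(23, 3): e=[28,10,-26] → ·
    (10,2)@(21, 5): e=[12,6,-6] → ·
    (9,4)@(19, 9): e=[0,6,6] → #  [on edge]
    (10,4)@(21, 9): e=[20,14,-22] → ·
    (9,5)@(19, 11): e=[4,10,-2] → ·
    (8,9)@(17, 19): e=[0,18,-6] → ·  [on edge]
  covered (2 px):
    · · · · · · · · · · · ·
    · · · · · · · · · · # ·
    · · · · · · · · · · · ·
    · · · · · · · · · · · ·
    · · · · · · · · · # · ·
    · · · · · · · · · · · ·
    · · · · · · · · · · · ·
    · · · · · · · · · · · ·
    · · · · · · · · · · · ·
    · · · · · · · · · · · ·
T1:
  2·area = 105  (B↔C swapped to make it positive)
  edge (2, 0)→(23, 6): d=(21,6) right/bottom  bias=-1
  edge (23, 6)→(16, 9): d=(-7,3) right/bottom  bias=-1
  edge (16, 9)→(2, 0): d=(-14,-9) top-left  bias=+0
    (2,0)@(5, 1): e=[3,89,13] → #
    (3,0)@(7, 1): e=[-9,83,31] → ·
    (2,1)@(5, 3): e=[45,75,-15] → ·
    (3,1)@(7, 3): e=[33,69,3] → #
    (4,1)@(9, 3): e=[21,63,21] → #
    (5,1)@(11, 3): e=[9,57,39] → #
    (6,1)@(13, 3): e=[-3,51,57] → ·
    (3,2)@(7, 5): e=[75,55,-25] → ·
    (4,2)@(9, 5): e=[63,49,-7] → ·
    (5,2)@(11, 5): e=[51,43,11] → #
    (6,2)@(13, 5): e=[39,37,29] → #
    (7,2)@(15, 5): e=[27,31,47] → #
  covered (13 px):
    · · # · · · · · · · · ·
    · · · # # # · · · · · ·
    · · · · · # # # # # · ·
    · · · · · · # # # # · ·
    · · · · · · · · · · · ·
    · · · · · · · · · · · ·
    · · · · · · · · · · · ·
    · · · · · · · · · · · ·
    · · · · · · · · · · · ·
    · · · · · · · · · · · ·
T2:
  2·area = 48
  edge (18, 16)→(18, 20): d=(0,4) right/bottom  bias=-1
  edge (18, 20)→(6, 8): d=(-12,-12) top-left  bias=+0
  edge (6, 8)→(18, 16): d=(12,8) right/bottom  bias=-1
    (0,1)@(1, 3): e=[68,0,-20] → ·  [on edge]
    (1,2)@(3, 5): e=[60,0,-12] → ·  [on edge]
    (2,3)@(5, 7): e=[52,0,-4] → ·  [on edge]
    (3,4)@(7, 9): e=[44,0,4] → #  [on edge]
    (4,4)@(9, 9): e=[36,24,-12] → ·
    (3,5)@(7, 11): e=[44,-24,28] → ·
    (4,5)@(9, 11): e=[36,0,12] → #  [on edge]
    (5,5)@(11, 11): e=[28,24,-4] → ·
    (4,6)@(9, 13): e=[36,-24,36] → ·
    (5,6)@(11, 13): e=[28,0,20] → #  [on edge]
    (6,6)@(13, 13): e=[20,24,4] → #
    (7,6)@(15, 13): e=[12,48,-12] → ·
    (6,7)@(13, 15): e=[20,0,28] → #  [on edge]
    (7,8)@(15, 17): e=[12,0,36] → #  [on edge]
    (8,9)@(17, 19): e=[4,0,44] → #  [on edge]
  covered (9 px):
    · · · · · · · · · · · ·
    · · · · · · · · · · · ·
    · · · · · · · · · · · ·
    · · · · · · · · · · · ·
    · · · # · · · · · · · ·
    · · · · # · · · · · · ·
    · · · · · # # · · · · ·
    · · · · · · # # · · · ·
    · · · · · · · # # · · ·
    · · · · · · · · # · · ·

Answer: [[10,1],[9,4]]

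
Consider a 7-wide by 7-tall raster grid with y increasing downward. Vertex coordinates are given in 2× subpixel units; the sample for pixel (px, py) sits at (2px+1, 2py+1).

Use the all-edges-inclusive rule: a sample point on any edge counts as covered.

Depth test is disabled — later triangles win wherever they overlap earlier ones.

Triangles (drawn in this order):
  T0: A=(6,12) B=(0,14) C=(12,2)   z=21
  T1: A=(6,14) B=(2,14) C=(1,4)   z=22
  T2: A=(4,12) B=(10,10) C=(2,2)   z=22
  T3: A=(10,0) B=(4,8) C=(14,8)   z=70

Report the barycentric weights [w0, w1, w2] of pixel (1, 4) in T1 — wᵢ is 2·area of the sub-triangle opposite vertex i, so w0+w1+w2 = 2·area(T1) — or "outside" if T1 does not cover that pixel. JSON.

T0:
  2·area = 48
  edge (6, 12)→(0, 14): d=(-6,2) inclusive
  edge (0, 14)→(12, 2): d=(12,-12) inclusive
  edge (12, 2)→(6, 12): d=(-6,10) inclusive
    (6,0)@(13, 1): e=[52,0,-4] → ·  [on edge]
    (5,1)@(11, 3): e=[44,0,4] → #  [on edge]
    (6,1)@(13, 3): e=[40,24,-16] → ·
    (4,2)@(9, 5): e=[36,0,12] → #  [on edge]
    (5,2)@(11, 5): e=[32,24,-8] → ·
    (3,3)@(7, 7): e=[28,0,20] → #  [on edge]
    (4,3)@(9, 7): e=[24,24,0] → #  [on edge]
    (5,3)@(11, 7): e=[20,48,-20] → ·
    (2,4)@(5, 9): e=[20,0,28] → #  [on edge]
    (4,4)@(9, 9): e=[12,48,-12] → ·
    (1,5)@(3, 11): e=[12,0,36] → #  [on edge]
    (3,5)@(7, 11): e=[4,48,-4] → ·
    (4,5)@(9, 11): e=[0,72,-24] → ·  [on edge]
    (0,6)@(1, 13): e=[4,0,44] → #  [on edge]
    (1,6)@(3, 13): e=[0,24,24] → #  [on edge]
  covered (10 px):
    · · · · · · ·
    · · · · · # ·
    · · · · # · ·
    · · · # # · ·
    · · # # · · ·
    · # # · · · ·
    # # · · · · ·
T1:
  2·area = 40
  edge (6, 14)→(2, 14): d=(-4,0) inclusive
  edge (2, 14)→(1, 4): d=(-1,-10) inclusive
  edge (1, 4)→(6, 14): d=(5,10) inclusive
    (1,4)@(3, 9): e=[20,15,5] → #
    (2,4)@(5, 9): e=[20,35,-15] → ·
    (1,5)@(3, 11): e=[12,13,15] → #
    (2,5)@(5, 11): e=[12,33,-5] → ·
    (1,6)@(3, 13): e=[4,11,25] → #
    (2,6)@(5, 13): e=[4,31,5] → #
    (3,6)@(7, 13): e=[4,51,-15] → ·
  covered (4 px):
    · · · · · · ·
    · · · · · · ·
    · · · · · · ·
    · · · · · · ·
    · # · · · · ·
    · # · · · · ·
    · # # · · · ·
T2:
  2·area = 64  (B↔C swapped to make it positive)
  edge (4, 12)→(2, 2): d=(-2,-10) inclusive
  edge (2, 2)→(10, 10): d=(8,8) inclusive
  edge (10, 10)→(4, 12): d=(-6,2) inclusive
    (0,0)@(1, 1): e=[-8,0,72] → ·  [on edge]
    (1,1)@(3, 3): e=[8,0,56] → #  [on edge]
    (2,1)@(5, 3): e=[28,-16,52] → ·
    (1,2)@(3, 5): e=[4,16,44] → #
    (2,2)@(5, 5): e=[24,0,40] → #  [on edge]
    (3,2)@(7, 5): e=[44,-16,36] → ·
    (1,3)@(3, 7): e=[0,32,32] → #  [on edge]
    (3,3)@(7, 7): e=[40,0,24] → #  [on edge]
    (4,3)@(9, 7): e=[60,-16,20] → ·
    (1,4)@(3, 9): e=[-4,48,20] → ·
    (2,4)@(5, 9): e=[16,32,16] → #
    (4,4)@(9, 9): e=[56,0,8] → #  [on edge]
    (6,4)@(13, 9): e=[96,-32,0] → ·  [on edge]
    (3,5)@(7, 11): e=[32,32,0] → #  [on edge]
    (5,5)@(11, 11): e=[72,0,-8] → ·  [on edge]
    (0,6)@(1, 13): e=[-32,96,0] → ·  [on edge]
    (6,6)@(13, 13): e=[88,0,-24] → ·  [on edge]
  covered (11 px):
    · · · · · · ·
    · # · · · · ·
    · # # · · · ·
    · # # # · · ·
    · · # # # · ·
    · · # # · · ·
    · · · · · · ·
T3:
  2·area = 80  (B↔C swapped to make it positive)
  edge (10, 0)→(14, 8): d=(4,8) inclusive
  edge (14, 8)→(4, 8): d=(-10,0) inclusive
  edge (4, 8)→(10, 0): d=(6,-8) inclusive
    (4,1)@(9, 3): e=[20,50,10] → #
    (5,1)@(11, 3): e=[4,50,26] → #
    (6,1)@(13, 3): e=[-12,50,42] → ·
    (3,2)@(7, 5): e=[44,30,6] → #
    (6,2)@(13, 5): e=[-4,30,54] → ·
    (2,3)@(5, 7): e=[68,10,2] → #
    (6,3)@(13, 7): e=[4,10,66] → #
    (2,4)@(5, 9): e=[76,-10,14] → ·
    (3,4)@(7, 9): e=[60,-10,30] → ·
    (4,4)@(9, 9): e=[44,-10,46] → ·
    (5,4)@(11, 9): e=[28,-10,62] → ·
    (6,4)@(13, 9): e=[12,-10,78] → ·
  covered (10 px):
    · · · · · · ·
    · · · · # # ·
    · · · # # # ·
    · · # # # # #
    · · · · · · ·
    · · · · · · ·
    · · · · · · ·

Result: [15,5,20]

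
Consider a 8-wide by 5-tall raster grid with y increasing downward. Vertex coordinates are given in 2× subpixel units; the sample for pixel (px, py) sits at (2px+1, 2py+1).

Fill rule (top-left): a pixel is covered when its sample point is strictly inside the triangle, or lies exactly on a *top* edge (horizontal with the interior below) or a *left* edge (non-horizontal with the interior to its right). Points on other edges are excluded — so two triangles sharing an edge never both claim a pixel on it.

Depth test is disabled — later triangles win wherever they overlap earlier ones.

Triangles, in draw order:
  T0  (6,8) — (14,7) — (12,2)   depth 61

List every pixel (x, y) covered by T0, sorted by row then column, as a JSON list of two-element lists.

T0:
  2·area = 42  (B↔C swapped to make it positive)
  edge (6, 8)→(12, 2): d=(6,-6) top-left  bias=+0
  edge (12, 2)→(14, 7): d=(2,5) right/bottom  bias=-1
  edge (14, 7)→(6, 8): d=(-8,1) right/bottom  bias=-1
    (6,0)@(13, 1): e=[0,-7,49] → .  [on edge]
    (5,1)@(11, 3): e=[0,7,35] → X  [on edge]
    (6,1)@(13, 3): e=[12,-3,33] → .
    (4,2)@(9, 5): e=[0,21,21] → X  [on edge]
    (6,2)@(13, 5): e=[24,1,17] → X
    (7,2)@(15, 5): e=[36,-9,15] → .
    (3,3)@(7, 7): e=[0,35,7] → X  [on edge]
    (7,3)@(15, 7): e=[48,-5,-1] → .
    (2,4)@(5, 9): e=[0,49,-7] → .  [on edge]
    (3,4)@(7, 9): e=[12,39,-9] → .
    (4,4)@(9, 9): e=[24,29,-11] → .
    (5,4)@(11, 9): e=[36,19,-13] → .
  covered (8 px):
    . . . . . . . .
    . . . . . X . .
    . . . . X X X .
    . . . X X X X .
    . . . . . . . .

Final: [[5,1],[4,2],[5,2],[6,2],[3,3],[4,3],[5,3],[6,3]]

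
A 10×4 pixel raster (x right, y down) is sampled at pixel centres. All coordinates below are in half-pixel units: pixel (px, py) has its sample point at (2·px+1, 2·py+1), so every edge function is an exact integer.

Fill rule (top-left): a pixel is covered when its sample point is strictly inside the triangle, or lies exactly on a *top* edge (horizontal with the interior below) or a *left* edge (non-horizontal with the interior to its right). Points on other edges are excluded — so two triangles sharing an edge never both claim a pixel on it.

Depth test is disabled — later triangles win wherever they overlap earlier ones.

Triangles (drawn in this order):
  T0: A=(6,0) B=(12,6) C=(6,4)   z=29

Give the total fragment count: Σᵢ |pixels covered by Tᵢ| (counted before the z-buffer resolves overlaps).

T0:
  2·area = 24
  edge (6, 0)→(12, 6): d=(6,6) right/bottom  bias=-1
  edge (12, 6)→(6, 4): d=(-6,-2) top-left  bias=+0
  edge (6, 4)→(6, 0): d=(0,-4) top-left  bias=+0
    (3,0)@(7, 1): e=[0,20,4] → ·  [on edge]
    (1,1)@(3, 3): e=[36,0,-12] → ·  [on edge]
    (3,1)@(7, 3): e=[12,8,4] → █
    (4,1)@(9, 3): e=[0,12,12] → ·  [on edge]
    (3,2)@(7, 5): e=[24,-4,4] → ·
    (4,2)@(9, 5): e=[12,0,12] → █  [on edge]
    (5,2)@(11, 5): e=[0,4,20] → ·  [on edge]
    (4,3)@(9, 7): e=[24,-12,12] → ·
    (6,3)@(13, 7): e=[0,-4,28] → ·  [on edge]
    (7,3)@(15, 7): e=[-12,0,36] → ·  [on edge]
  covered (2 px):
    · · · · · · · · · ·
    · · · █ · · · · · ·
    · · · · █ · · · · ·
    · · · · · · · · · ·

Answer: 2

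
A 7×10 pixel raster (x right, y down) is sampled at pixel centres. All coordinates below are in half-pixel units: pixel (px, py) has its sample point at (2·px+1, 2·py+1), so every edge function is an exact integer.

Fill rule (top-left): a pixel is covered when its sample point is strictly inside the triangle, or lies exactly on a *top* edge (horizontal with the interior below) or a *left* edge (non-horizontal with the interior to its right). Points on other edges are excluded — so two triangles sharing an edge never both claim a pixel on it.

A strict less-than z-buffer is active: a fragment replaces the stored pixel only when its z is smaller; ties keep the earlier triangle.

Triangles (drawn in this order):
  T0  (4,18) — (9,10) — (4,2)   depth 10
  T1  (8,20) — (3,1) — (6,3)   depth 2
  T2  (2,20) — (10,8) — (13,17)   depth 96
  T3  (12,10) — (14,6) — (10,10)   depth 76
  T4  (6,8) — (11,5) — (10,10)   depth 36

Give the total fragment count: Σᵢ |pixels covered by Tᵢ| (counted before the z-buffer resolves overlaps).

T0:
  2·area = 80  (B↔C swapped to make it positive)
  edge (4, 18)→(4, 2): d=(0,-16) top-left  bias=+0
  edge (4, 2)→(9, 10): d=(5,8) right/bottom  bias=-1
  edge (9, 10)→(4, 18): d=(-5,8) right/bottom  bias=-1
    (2,2)@(5, 5): e=[16,7,57] → #
    (3,2)@(7, 5): e=[48,-9,41] → ·
    (2,3)@(5, 7): e=[16,17,47] → #
    (3,3)@(7, 7): e=[48,1,31] → #
    (4,3)@(9, 7): e=[80,-15,15] → ·
    (2,4)@(5, 9): e=[16,27,37] → #
    (4,4)@(9, 9): e=[80,-5,5] → ·
    (2,5)@(5, 11): e=[16,37,27] → #
    (4,5)@(9, 11): e=[80,5,-5] → ·
    (2,6)@(5, 13): e=[16,47,17] → #
    (4,6)@(9, 13): e=[80,15,-15] → ·
    (2,7)@(5, 15): e=[16,57,7] → #
  covered (10 px):
    · · · · · · ·
    · · · · · · ·
    · · # · · · ·
    · · # # · · ·
    · · # # · · ·
    · · # # · · ·
    · · # # · · ·
    · · # · · · ·
    · · · · · · ·
    · · · · · · ·
T1:
  2·area = 47
  edge (8, 20)→(3, 1): d=(-5,-19) top-left  bias=+0
  edge (3, 1)→(6, 3): d=(3,2) right/bottom  bias=-1
  edge (6, 3)→(8, 20): d=(2,17) right/bottom  bias=-1
    (1,0)@(3, 1): e=[0,0,47] → ·  [on edge]
    (2,1)@(5, 3): e=[28,2,17] → #
    (3,1)@(7, 3): e=[66,-2,-17] → ·
    (2,2)@(5, 5): e=[18,8,21] → #
    (3,2)@(7, 5): e=[56,4,-13] → ·
    (4,2)@(9, 5): e=[94,0,-47] → ·  [on edge]
    (2,3)@(5, 7): e=[8,14,25] → #
    (3,3)@(7, 7): e=[46,10,-9] → ·
    (2,4)@(5, 9): e=[-2,20,29] → ·
    (3,6)@(7, 13): e=[16,28,3] → #
    (4,6)@(9, 13): e=[54,24,-31] → ·
    (3,7)@(7, 15): e=[6,34,7] → #
  covered (5 px):
    · · · · · · ·
    · · # · · · ·
    · · # · · · ·
    · · # · · · ·
    · · · · · · ·
    · · · · · · ·
    · · · # · · ·
    · · · # · · ·
    · · · · · · ·
    · · · · · · ·
T2:
  2·area = 108
  edge (2, 20)→(10, 8): d=(8,-12) top-left  bias=+0
  edge (10, 8)→(13, 17): d=(3,9) right/bottom  bias=-1
  edge (13, 17)→(2, 20): d=(-11,3) right/bottom  bias=-1
    (4,2)@(9, 5): e=[-36,0,144] → ·  [on edge]
    (4,5)@(9, 11): e=[12,18,78] → #
    (5,5)@(11, 11): e=[36,0,72] → ·  [on edge]
    (3,6)@(7, 13): e=[4,42,62] → #
    (5,6)@(11, 13): e=[52,6,50] → #
    (6,6)@(13, 13): e=[76,-12,44] → ·
    (3,7)@(7, 15): e=[20,48,40] → #
    (6,7)@(13, 15): e=[92,-6,22] → ·
    (2,8)@(5, 17): e=[12,72,24] → #
    (6,8)@(13, 17): e=[108,0,0] → ·  [on edge]
    (1,9)@(3, 19): e=[4,96,8] → #
    (3,9)@(7, 19): e=[52,60,-4] → ·
  covered (13 px):
    · · · · · · ·
    · · · · · · ·
    · · · · · · ·
    · · · · · · ·
    · · · · · · ·
    · · · · # · ·
    · · · # # # ·
    · · · # # # ·
    · · # # # # ·
    · # # · · · ·
T3:
  2·area = 8  (B↔C swapped to make it positive)
  edge (12, 10)→(10, 10): d=(-2,0) right/bottom  bias=-1
  edge (10, 10)→(14, 6): d=(4,-4) top-left  bias=+0
  edge (14, 6)→(12, 10): d=(-2,4) right/bottom  bias=-1
    (6,3)@(13, 7): e=[6,0,2] → #  [on edge]
    (5,4)@(11, 9): e=[2,0,6] → #  [on edge]
    (6,4)@(13, 9): e=[2,8,-2] → ·
    (4,5)@(9, 11): e=[-2,0,10] → ·  [on edge]
    (5,5)@(11, 11): e=[-2,8,2] → ·
    (3,6)@(7, 13): e=[-6,0,14] → ·  [on edge]
    (2,7)@(5, 15): e=[-10,0,18] → ·  [on edge]
    (1,8)@(3, 17): e=[-14,0,22] → ·  [on edge]
    (0,9)@(1, 19): e=[-18,0,26] → ·  [on edge]
  covered (2 px):
    · · · · · · ·
    · · · · · · ·
    · · · · · · ·
    · · · · · · #
    · · · · · # ·
    · · · · · · ·
    · · · · · · ·
    · · · · · · ·
    · · · · · · ·
    · · · · · · ·
T4:
  2·area = 22
  edge (6, 8)→(11, 5): d=(5,-3) top-left  bias=+0
  edge (11, 5)→(10, 10): d=(-1,5) right/bottom  bias=-1
  edge (10, 10)→(6, 8): d=(-4,-2) top-left  bias=+0
    (5,2)@(11, 5): e=[0,0,22] → ·  [on edge]
    (4,3)@(9, 7): e=[4,8,10] → #
    (5,3)@(11, 7): e=[10,-2,14] → ·
    (4,4)@(9, 9): e=[14,6,2] → #
    (5,4)@(11, 9): e=[20,-4,6] → ·
    (0,5)@(1, 11): e=[0,44,-22] → ·  [on edge]
    (4,5)@(9, 11): e=[24,4,-6] → ·
    (4,7)@(9, 15): e=[44,0,-22] → ·  [on edge]
  covered (2 px):
    · · · · · · ·
    · · · · · · ·
    · · · · · · ·
    · · · · # · ·
    · · · · # · ·
    · · · · · · ·
    · · · · · · ·
    · · · · · · ·
    · · · · · · ·
    · · · · · · ·

Result: 32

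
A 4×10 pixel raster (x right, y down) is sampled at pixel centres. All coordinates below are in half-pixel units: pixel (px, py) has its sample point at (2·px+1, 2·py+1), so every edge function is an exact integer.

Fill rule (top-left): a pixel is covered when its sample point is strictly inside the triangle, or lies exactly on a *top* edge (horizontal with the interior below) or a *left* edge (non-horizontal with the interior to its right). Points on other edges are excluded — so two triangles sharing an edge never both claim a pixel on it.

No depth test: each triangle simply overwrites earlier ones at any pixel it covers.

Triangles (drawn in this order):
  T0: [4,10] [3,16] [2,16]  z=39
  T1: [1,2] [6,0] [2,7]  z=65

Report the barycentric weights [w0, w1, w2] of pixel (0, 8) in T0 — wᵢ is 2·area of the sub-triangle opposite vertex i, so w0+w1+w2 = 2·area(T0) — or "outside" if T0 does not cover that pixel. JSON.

T0:
  2·area = 6
  edge (4, 10)→(3, 16): d=(-1,6) right/bottom  bias=-1
  edge (3, 16)→(2, 16): d=(-1,0) right/bottom  bias=-1
  edge (2, 16)→(4, 10): d=(2,-6) top-left  bias=+0
    (3,0)@(7, 1): e=[-9,15,0] → ·  [on edge]
    (2,3)@(5, 7): e=[-3,9,0] → ·  [on edge]
    (1,6)@(3, 13): e=[3,3,0] → #  [on edge]
    (2,6)@(5, 13): e=[-9,3,12] → ·
    (1,7)@(3, 15): e=[1,1,4] → #
    (2,7)@(5, 15): e=[-11,1,16] → ·
    (1,8)@(3, 17): e=[-1,-1,8] → ·
    (0,9)@(1, 19): e=[9,-3,0] → ·  [on edge]
  covered (2 px):
    · · · ·
    · · · ·
    · · · ·
    · · · ·
    · · · ·
    · · · ·
    · # · ·
    · # · ·
    · · · ·
    · · · ·
T1:
  2·area = 27
  edge (1, 2)→(6, 0): d=(5,-2) top-left  bias=+0
  edge (6, 0)→(2, 7): d=(-4,7) right/bottom  bias=-1
  edge (2, 7)→(1, 2): d=(-1,-5) top-left  bias=+0
    (2,0)@(5, 1): e=[3,3,21] → #
    (3,0)@(7, 1): e=[7,-11,31] → ·
    (1,1)@(3, 3): e=[9,9,9] → #
    (2,1)@(5, 3): e=[13,-5,19] → ·
    (1,2)@(3, 5): e=[19,1,7] → #
    (2,2)@(5, 5): e=[23,-13,17] → ·
    (1,3)@(3, 7): e=[29,-7,5] → ·
  covered (3 px):
    · · # ·
    · # · ·
    · # · ·
    · · · ·
    · · · ·
    · · · ·
    · · · ·
    · · · ·
    · · · ·
    · · · ·

Final: "outside"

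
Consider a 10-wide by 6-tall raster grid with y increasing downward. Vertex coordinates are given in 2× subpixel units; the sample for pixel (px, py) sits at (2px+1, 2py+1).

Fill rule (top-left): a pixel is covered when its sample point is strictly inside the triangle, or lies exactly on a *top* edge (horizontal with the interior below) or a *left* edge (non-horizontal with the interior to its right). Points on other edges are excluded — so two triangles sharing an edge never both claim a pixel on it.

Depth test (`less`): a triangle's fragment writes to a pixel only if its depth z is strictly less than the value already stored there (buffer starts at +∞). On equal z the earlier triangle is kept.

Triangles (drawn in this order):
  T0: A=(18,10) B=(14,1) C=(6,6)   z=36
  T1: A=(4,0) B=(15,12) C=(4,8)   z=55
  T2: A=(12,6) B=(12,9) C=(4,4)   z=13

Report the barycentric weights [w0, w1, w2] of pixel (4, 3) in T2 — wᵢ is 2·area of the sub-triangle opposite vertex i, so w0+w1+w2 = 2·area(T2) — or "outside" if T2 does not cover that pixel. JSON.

T0:
  2·area = 92  (B↔C swapped to make it positive)
  edge (18, 10)→(6, 6): d=(-12,-4) top-left  bias=+0
  edge (6, 6)→(14, 1): d=(8,-5) top-left  bias=+0
  edge (14, 1)→(18, 10): d=(4,9) right/bottom  bias=-1
    (5,1)@(11, 3): e=[56,1,35] → #
    (6,1)@(13, 3): e=[64,11,17] → #
    (7,1)@(15, 3): e=[72,21,-1] → ·
    (1,2)@(3, 5): e=[0,-23,115] → ·  [on edge]
    (4,2)@(9, 5): e=[24,7,61] → #
    (7,2)@(15, 5): e=[48,37,7] → #
    (8,2)@(17, 5): e=[56,47,-11] → ·
    (4,3)@(9, 7): e=[0,23,69] → #  [on edge]
    (8,3)@(17, 7): e=[32,63,-3] → ·
    (4,4)@(9, 9): e=[-24,39,77] → ·
    (5,4)@(11, 9): e=[-16,49,59] → ·
    (6,4)@(13, 9): e=[-8,59,41] → ·
    (7,4)@(15, 9): e=[0,69,23] → #  [on edge]
  covered (12 px):
    · · · · · · · · · ·
    · · · · · # # · · ·
    · · · · # # # # · ·
    · · · · # # # # · ·
    · · · · · · · # # ·
    · · · · · · · · · ·
T1:
  2·area = 88
  edge (4, 0)→(15, 12): d=(11,12) right/bottom  bias=-1
  edge (15, 12)→(4, 8): d=(-11,-4) top-left  bias=+0
  edge (4, 8)→(4, 0): d=(0,-8) top-left  bias=+0
    (2,1)@(5, 3): e=[21,59,8] → #
    (3,1)@(7, 3): e=[-3,67,24] → ·
    (2,2)@(5, 5): e=[43,37,8] → #
    (3,2)@(7, 5): e=[19,45,24] → #
    (4,2)@(9, 5): e=[-5,53,40] → ·
    (2,3)@(5, 7): e=[65,15,8] → #
    (4,3)@(9, 7): e=[17,31,40] → #
    (5,3)@(11, 7): e=[-7,39,56] → ·
    (2,4)@(5, 9): e=[87,-7,8] → ·
    (3,4)@(7, 9): e=[63,1,24] → #
    (5,4)@(11, 9): e=[15,17,56] → #
    (6,4)@(13, 9): e=[-9,25,72] → ·
  covered (10 px):
    · · · · · · · · · ·
    · · # · · · · · · ·
    · · # # · · · · · ·
    · · # # # · · · · ·
    · · · # # # · · · ·
    · · · · · · # · · ·
T2:
  2·area = 24
  edge (12, 6)→(12, 9): d=(0,3) right/bottom  bias=-1
  edge (12, 9)→(4, 4): d=(-8,-5) top-left  bias=+0
  edge (4, 4)→(12, 6): d=(8,2) right/bottom  bias=-1
    (3,2)@(7, 5): e=[15,7,2] → #
    (4,2)@(9, 5): e=[9,17,-2] → ·
    (3,3)@(7, 7): e=[15,-9,18] → ·
    (4,3)@(9, 7): e=[9,1,14] → #
    (5,3)@(11, 7): e=[3,11,10] → #
    (6,3)@(13, 7): e=[-3,21,6] → ·
    (4,4)@(9, 9): e=[9,-15,30] → ·
    (5,4)@(11, 9): e=[3,-5,26] → ·
  covered (3 px):
    · · · · · · · · · ·
    · · · · · · · · · ·
    · · · # · · · · · ·
    · · · · # # · · · ·
    · · · · · · · · · ·
    · · · · · · · · · ·

Result: [1,14,9]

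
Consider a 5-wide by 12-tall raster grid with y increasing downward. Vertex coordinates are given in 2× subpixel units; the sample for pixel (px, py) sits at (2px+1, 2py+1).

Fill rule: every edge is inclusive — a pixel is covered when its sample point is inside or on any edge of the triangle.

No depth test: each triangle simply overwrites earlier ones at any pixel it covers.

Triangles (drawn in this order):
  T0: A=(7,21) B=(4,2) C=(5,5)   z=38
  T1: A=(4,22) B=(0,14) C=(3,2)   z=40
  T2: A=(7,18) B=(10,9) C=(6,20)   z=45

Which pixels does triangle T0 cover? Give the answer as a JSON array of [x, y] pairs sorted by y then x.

T0:
  2·area = 10
  edge (7, 21)→(4, 2): d=(-3,-19) inclusive
  edge (4, 2)→(5, 5): d=(1,3) inclusive
  edge (5, 5)→(7, 21): d=(2,16) inclusive
    (2,2)@(5, 5): e=[10,0,0] → █  [on edge]
    (3,2)@(7, 5): e=[48,-6,-32] → ·
    (2,3)@(5, 7): e=[4,2,4] → █
    (3,3)@(7, 7): e=[42,-4,-28] → ·
    (2,4)@(5, 9): e=[-2,4,8] → ·
    (3,5)@(7, 11): e=[30,0,-20] → ·  [on edge]
    (4,8)@(9, 17): e=[50,0,-40] → ·  [on edge]
    (3,10)@(7, 21): e=[0,10,0] → █  [on edge]
    (4,10)@(9, 21): e=[38,4,-32] → ·
    (3,11)@(7, 23): e=[-6,12,4] → ·
  covered (3 px):
    · · · · ·
    · · · · ·
    · · █ · ·
    · · █ · ·
    · · · · ·
    · · · · ·
    · · · · ·
    · · · · ·
    · · · · ·
    · · · · ·
    · · · █ ·
    · · · · ·
T1:
  2·area = 72
  edge (4, 22)→(0, 14): d=(-4,-8) inclusive
  edge (0, 14)→(3, 2): d=(3,-12) inclusive
  edge (3, 2)→(4, 22): d=(1,20) inclusive
    (1,1)@(3, 3): e=[68,3,1] → █
    (2,1)@(5, 3): e=[84,27,-39] → ·
    (1,2)@(3, 5): e=[60,9,3] → █
    (2,2)@(5, 5): e=[76,33,-37] → ·
    (1,3)@(3, 7): e=[52,15,5] → █
    (2,3)@(5, 7): e=[68,39,-35] → ·
    (1,4)@(3, 9): e=[44,21,7] → █
    (2,4)@(5, 9): e=[60,45,-33] → ·
    (0,5)@(1, 11): e=[20,3,49] → █
    (2,5)@(5, 11): e=[52,51,-31] → ·
    (0,6)@(1, 13): e=[12,9,51] → █
    (2,6)@(5, 13): e=[44,57,-29] → ·
  covered (12 px):
    · · · · ·
    · █ · · ·
    · █ · · ·
    · █ · · ·
    · █ · · ·
    █ █ · · ·
    █ █ · · ·
    █ █ · · ·
    · █ · · ·
    · █ · · ·
    · · · · ·
    · · · · ·
T2:
  2·area = 3  (B↔C swapped to make it positive)
  edge (7, 18)→(6, 20): d=(-1,2) inclusive
  edge (6, 20)→(10, 9): d=(4,-11) inclusive
  edge (10, 9)→(7, 18): d=(-3,9) inclusive
  covered (0 px):
    · · · · ·
    · · · · ·
    · · · · ·
    · · · · ·
    · · · · ·
    · · · · ·
    · · · · ·
    · · · · ·
    · · · · ·
    · · · · ·
    · · · · ·
    · · · · ·

Final: [[2,2],[2,3],[3,10]]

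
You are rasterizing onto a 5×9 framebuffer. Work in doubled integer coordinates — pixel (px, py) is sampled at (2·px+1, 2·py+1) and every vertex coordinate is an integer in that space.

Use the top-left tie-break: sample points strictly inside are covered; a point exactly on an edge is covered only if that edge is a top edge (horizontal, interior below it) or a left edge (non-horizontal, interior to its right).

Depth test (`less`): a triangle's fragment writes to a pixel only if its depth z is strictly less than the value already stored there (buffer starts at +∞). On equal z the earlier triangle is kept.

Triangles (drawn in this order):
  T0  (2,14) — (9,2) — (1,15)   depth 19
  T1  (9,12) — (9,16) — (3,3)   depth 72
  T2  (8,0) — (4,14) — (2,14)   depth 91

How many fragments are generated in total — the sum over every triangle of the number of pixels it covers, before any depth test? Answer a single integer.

T0:
  2·area = 5  (B↔C swapped to make it positive)
  edge (2, 14)→(1, 15): d=(-1,1) right/bottom  bias=-1
  edge (1, 15)→(9, 2): d=(8,-13) top-left  bias=+0
  edge (9, 2)→(2, 14): d=(-7,12) right/bottom  bias=-1
    (4,3)@(9, 7): e=[0,40,-35] → .  [on edge]
    (3,4)@(7, 9): e=[0,30,-25] → .  [on edge]
    (2,5)@(5, 11): e=[0,20,-15] → .  [on edge]
    (1,6)@(3, 13): e=[0,10,-5] → .  [on edge]
    (0,7)@(1, 15): e=[0,0,5] → .  [on edge]
  covered (0 px):
    . . . . .
    . . . . .
    . . . . .
    . . . . .
    . . . . .
    . . . . .
    . . . . .
    . . . . .
    . . . . .
T1:
  2·area = 24
  edge (9, 12)→(9, 16): d=(0,4) right/bottom  bias=-1
  edge (9, 16)→(3, 3): d=(-6,-13) top-left  bias=+0
  edge (3, 3)→(9, 12): d=(6,9) right/bottom  bias=-1
    (4,0)@(9, 1): e=[0,90,-66] → .  [on edge]
    (1,1)@(3, 3): e=[24,0,0] → .  [on edge]
    (4,1)@(9, 3): e=[0,78,-54] → .  [on edge]
    (4,2)@(9, 5): e=[0,66,-42] → .  [on edge]
    (2,3)@(5, 7): e=[16,2,6] → X
    (3,3)@(7, 7): e=[8,28,-12] → .
    (4,3)@(9, 7): e=[0,54,-30] → .  [on edge]
    (2,4)@(5, 9): e=[16,-10,18] → .
    (3,4)@(7, 9): e=[8,16,0] → .  [on edge]
    (4,4)@(9, 9): e=[0,42,-18] → .  [on edge]
    (3,5)@(7, 11): e=[8,4,12] → X
    (4,5)@(9, 11): e=[0,30,-6] → .  [on edge]
    (4,6)@(9, 13): e=[0,18,6] → .  [on edge]
    (4,7)@(9, 15): e=[0,6,18] → .  [on edge]
    (4,8)@(9, 17): e=[0,-6,30] → .  [on edge]
  covered (2 px):
    . . . . .
    . . . . .
    . . . . .
    . . X . .
    . . . . .
    . . . X .
    . . . . .
    . . . . .
    . . . . .
T2:
  2·area = 28
  edge (8, 0)→(4, 14): d=(-4,14) right/bottom  bias=-1
  edge (4, 14)→(2, 14): d=(-2,0) right/bottom  bias=-1
  edge (2, 14)→(8, 0): d=(6,-14) top-left  bias=+0
    (3,1)@(7, 3): e=[2,22,4] → X
    (4,1)@(9, 3): e=[-26,22,32] → .
    (3,2)@(7, 5): e=[-6,18,16] → .
    (2,3)@(5, 7): e=[14,14,0] → X  [on edge]
    (3,3)@(7, 7): e=[-14,14,28] → .
    (2,4)@(5, 9): e=[6,10,12] → X
    (3,4)@(7, 9): e=[-22,10,40] → .
    (2,5)@(5, 11): e=[-2,6,24] → .
    (1,6)@(3, 13): e=[18,2,8] → X
    (2,6)@(5, 13): e=[-10,2,36] → .
    (1,7)@(3, 15): e=[10,-2,20] → .
  covered (4 px):
    . . . . .
    . . . X .
    . . . . .
    . . X . .
    . . X . .
    . . . . .
    . X . . .
    . . . . .
    . . . . .

Answer: 6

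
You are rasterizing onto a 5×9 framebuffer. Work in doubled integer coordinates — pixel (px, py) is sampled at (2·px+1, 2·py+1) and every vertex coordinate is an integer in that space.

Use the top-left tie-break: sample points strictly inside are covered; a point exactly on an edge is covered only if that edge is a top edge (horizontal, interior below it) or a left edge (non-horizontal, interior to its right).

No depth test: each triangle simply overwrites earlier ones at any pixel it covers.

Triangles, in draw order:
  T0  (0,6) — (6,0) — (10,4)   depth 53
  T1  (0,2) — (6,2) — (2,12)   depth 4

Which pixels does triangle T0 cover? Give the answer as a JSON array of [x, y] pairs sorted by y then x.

T0:
  2·area = 48
  edge (0, 6)→(6, 0): d=(6,-6) top-left  bias=+0
  edge (6, 0)→(10, 4): d=(4,4) right/bottom  bias=-1
  edge (10, 4)→(0, 6): d=(-10,2) right/bottom  bias=-1
    (2,0)@(5, 1): e=[0,8,40] → #  [on edge]
    (3,0)@(7, 1): e=[12,0,36] → ·  [on edge]
    (1,1)@(3, 3): e=[0,24,24] → #  [on edge]
    (3,1)@(7, 3): e=[24,8,16] → #
    (4,1)@(9, 3): e=[36,0,12] → ·  [on edge]
    (0,2)@(1, 5): e=[0,40,8] → #  [on edge]
    (2,2)@(5, 5): e=[24,24,0] → ·  [on edge]
    (3,2)@(7, 5): e=[36,16,-4] → ·
    (0,3)@(1, 7): e=[12,48,-12] → ·
    (1,3)@(3, 7): e=[24,40,-16] → ·
  covered (6 px):
    · · # · ·
    · # # # ·
    # # · · ·
    · · · · ·
    · · · · ·
    · · · · ·
    · · · · ·
    · · · · ·
    · · · · ·
T1:
  2·area = 60
  edge (0, 2)→(6, 2): d=(6,0) top-left  bias=+0
  edge (6, 2)→(2, 12): d=(-4,10) right/bottom  bias=-1
  edge (2, 12)→(0, 2): d=(-2,-10) top-left  bias=+0
    (0,1)@(1, 3): e=[6,46,8] → #
    (1,1)@(3, 3): e=[6,26,28] → #
    (2,1)@(5, 3): e=[6,6,48] → #
    (3,1)@(7, 3): e=[6,-14,68] → ·
    (0,2)@(1, 5): e=[18,38,4] → #
    (2,2)@(5, 5): e=[18,-2,44] → ·
    (0,3)@(1, 7): e=[30,30,0] → #  [on edge]
    (2,3)@(5, 7): e=[30,-10,40] → ·
    (0,4)@(1, 9): e=[42,22,-4] → ·
    (1,4)@(3, 9): e=[42,2,16] → #
    (2,4)@(5, 9): e=[42,-18,36] → ·
    (1,5)@(3, 11): e=[54,-6,12] → ·
    (1,8)@(3, 17): e=[90,-30,0] → ·  [on edge]
  covered (8 px):
    · · · · ·
    # # # · ·
    # # · · ·
    # # · · ·
    · # · · ·
    · · · · ·
    · · · · ·
    · · · · ·
    · · · · ·

Result: [[2,0],[1,1],[2,1],[3,1],[0,2],[1,2]]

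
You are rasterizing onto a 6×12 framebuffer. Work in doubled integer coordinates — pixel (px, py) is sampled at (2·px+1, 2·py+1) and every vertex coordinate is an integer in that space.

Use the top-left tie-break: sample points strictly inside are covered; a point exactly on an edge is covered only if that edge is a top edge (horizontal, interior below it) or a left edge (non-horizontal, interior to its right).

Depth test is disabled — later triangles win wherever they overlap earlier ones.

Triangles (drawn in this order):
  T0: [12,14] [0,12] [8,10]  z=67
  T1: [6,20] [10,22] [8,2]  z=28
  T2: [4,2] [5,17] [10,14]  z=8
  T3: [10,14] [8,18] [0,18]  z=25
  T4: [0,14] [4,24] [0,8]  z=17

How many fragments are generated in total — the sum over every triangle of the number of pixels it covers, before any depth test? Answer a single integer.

T0:
  2·area = 40
  edge (12, 14)→(0, 12): d=(-12,-2) top-left  bias=+0
  edge (0, 12)→(8, 10): d=(8,-2) top-left  bias=+0
  edge (8, 10)→(12, 14): d=(4,4) right/bottom  bias=-1
    (0,1)@(1, 3): e=[110,-70,0] → ·  [on edge]
    (1,2)@(3, 5): e=[90,-50,0] → ·  [on edge]
    (2,3)@(5, 7): e=[70,-30,0] → ·  [on edge]
    (3,4)@(7, 9): e=[50,-10,0] → ·  [on edge]
    (2,5)@(5, 11): e=[22,2,16] → █
    (3,5)@(7, 11): e=[26,6,8] → █
    (4,5)@(9, 11): e=[30,10,0] → ·  [on edge]
    (2,6)@(5, 13): e=[-2,18,24] → ·
    (3,6)@(7, 13): e=[2,22,16] → █
    (4,6)@(9, 13): e=[6,26,8] → █
    (5,6)@(11, 13): e=[10,30,0] → ·  [on edge]
    (3,7)@(7, 15): e=[-22,38,24] → ·
  covered (4 px):
    · · · · · ·
    · · · · · ·
    · · · · · ·
    · · · · · ·
    · · · · · ·
    · · █ █ · ·
    · · · █ █ ·
    · · · · · ·
    · · · · · ·
    · · · · · ·
    · · · · · ·
    · · · · · ·
T1:
  2·area = 76  (B↔C swapped to make it positive)
  edge (6, 20)→(8, 2): d=(2,-18) top-left  bias=+0
  edge (8, 2)→(10, 22): d=(2,20) right/bottom  bias=-1
  edge (10, 22)→(6, 20): d=(-4,-2) top-left  bias=+0
    (3,5)@(7, 11): e=[0,38,38] → █  [on edge]
    (4,5)@(9, 11): e=[36,-2,42] → ·
    (3,6)@(7, 13): e=[4,42,30] → █
    (4,6)@(9, 13): e=[40,2,34] → █
    (5,6)@(11, 13): e=[76,-38,38] → ·
    (3,7)@(7, 15): e=[8,46,22] → █
    (5,7)@(11, 15): e=[80,-34,30] → ·
    (3,8)@(7, 17): e=[12,50,14] → █
    (5,8)@(11, 17): e=[84,-30,22] → ·
    (3,9)@(7, 19): e=[16,54,6] → █
    (5,9)@(11, 19): e=[88,-26,14] → ·
    (3,10)@(7, 21): e=[20,58,-2] → ·
  covered (10 px):
    · · · · · ·
    · · · · · ·
    · · · · · ·
    · · · · · ·
    · · · · · ·
    · · · █ · ·
    · · · █ █ ·
    · · · █ █ ·
    · · · █ █ ·
    · · · █ █ ·
    · · · · █ ·
    · · · · · ·
T2:
  2·area = 78  (B↔C swapped to make it positive)
  edge (4, 2)→(10, 14): d=(6,12) right/bottom  bias=-1
  edge (10, 14)→(5, 17): d=(-5,3) right/bottom  bias=-1
  edge (5, 17)→(4, 2): d=(-1,-15) top-left  bias=+0
    (2,2)@(5, 5): e=[6,60,12] → █
    (3,2)@(7, 5): e=[-18,54,42] → ·
    (2,3)@(5, 7): e=[18,50,10] → █
    (3,3)@(7, 7): e=[-6,44,40] → ·
    (2,4)@(5, 9): e=[30,40,8] → █
    (3,4)@(7, 9): e=[6,34,38] → █
    (4,4)@(9, 9): e=[-18,28,68] → ·
    (2,5)@(5, 11): e=[42,30,6] → █
    (4,5)@(9, 11): e=[-6,18,66] → ·
    (2,6)@(5, 13): e=[54,20,4] → █
    (4,6)@(9, 13): e=[6,8,64] → █
    (5,6)@(11, 13): e=[-18,2,94] → ·
    (2,8)@(5, 17): e=[78,0,0] → ·  [on edge]
  covered (11 px):
    · · · · · ·
    · · · · · ·
    · · █ · · ·
    · · █ · · ·
    · · █ █ · ·
    · · █ █ · ·
    · · █ █ █ ·
    · · █ █ · ·
    · · · · · ·
    · · · · · ·
    · · · · · ·
    · · · · · ·
T3:
  2·area = 32
  edge (10, 14)→(8, 18): d=(-2,4) right/bottom  bias=-1
  edge (8, 18)→(0, 18): d=(-8,0) right/bottom  bias=-1
  edge (0, 18)→(10, 14): d=(10,-4) top-left  bias=+0
    (4,7)@(9, 15): e=[2,24,6] → █
    (5,7)@(11, 15): e=[-6,24,14] → ·
    (1,8)@(3, 17): e=[22,8,2] → █
    (2,8)@(5, 17): e=[14,8,10] → █
    (3,8)@(7, 17): e=[6,8,18] → █
    (4,8)@(9, 17): e=[-2,8,26] → ·
    (1,9)@(3, 19): e=[18,-8,22] → ·
    (2,9)@(5, 19): e=[10,-8,30] → ·
    (3,9)@(7, 19): e=[2,-8,38] → ·
  covered (4 px):
    · · · · · ·
    · · · · · ·
    · · · · · ·
    · · · · · ·
    · · · · · ·
    · · · · · ·
    · · · · · ·
    · · · · █ ·
    · █ █ █ · ·
    · · · · · ·
    · · · · · ·
    · · · · · ·
T4:
  2·area = 24  (B↔C swapped to make it positive)
  edge (0, 14)→(0, 8): d=(0,-6) top-left  bias=+0
  edge (0, 8)→(4, 24): d=(4,16) right/bottom  bias=-1
  edge (4, 24)→(0, 14): d=(-4,-10) top-left  bias=+0
    (0,6)@(1, 13): e=[6,4,14] → █
    (1,6)@(3, 13): e=[18,-28,34] → ·
    (0,7)@(1, 15): e=[6,12,6] → █
    (1,7)@(3, 15): e=[18,-20,26] → ·
    (0,8)@(1, 17): e=[6,20,-2] → ·
    (1,10)@(3, 21): e=[18,4,2] → █
    (2,10)@(5, 21): e=[30,-28,22] → ·
    (1,11)@(3, 23): e=[18,12,-6] → ·
  covered (3 px):
    · · · · · ·
    · · · · · ·
    · · · · · ·
    · · · · · ·
    · · · · · ·
    · · · · · ·
    █ · · · · ·
    █ · · · · ·
    · · · · · ·
    · · · · · ·
    · █ · · · ·
    · · · · · ·

Answer: 32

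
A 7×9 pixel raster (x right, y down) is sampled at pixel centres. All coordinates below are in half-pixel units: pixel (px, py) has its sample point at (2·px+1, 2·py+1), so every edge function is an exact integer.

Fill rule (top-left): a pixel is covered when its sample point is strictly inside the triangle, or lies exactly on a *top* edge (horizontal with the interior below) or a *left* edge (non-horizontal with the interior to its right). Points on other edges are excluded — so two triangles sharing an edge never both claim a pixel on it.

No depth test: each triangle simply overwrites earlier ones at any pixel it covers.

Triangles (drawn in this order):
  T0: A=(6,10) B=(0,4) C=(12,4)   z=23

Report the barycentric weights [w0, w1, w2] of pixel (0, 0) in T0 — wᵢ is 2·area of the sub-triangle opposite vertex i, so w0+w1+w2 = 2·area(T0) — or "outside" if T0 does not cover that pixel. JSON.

T0:
  2·area = 72
  edge (6, 10)→(0, 4): d=(-6,-6) top-left  bias=+0
  edge (0, 4)→(12, 4): d=(12,0) top-left  bias=+0
  edge (12, 4)→(6, 10): d=(-6,6) right/bottom  bias=-1
    (6,1)@(13, 3): e=[84,-12,0] → ·  [on edge]
    (0,2)@(1, 5): e=[0,12,60] → #  [on edge]
    (1,2)@(3, 5): e=[12,12,48] → #
    (2,2)@(5, 5): e=[24,12,36] → #
    (3,2)@(7, 5): e=[36,12,24] → #
    (4,2)@(9, 5): e=[48,12,12] → #
    (5,2)@(11, 5): e=[60,12,0] → ·  [on edge]
    (0,3)@(1, 7): e=[-12,36,48] → ·
    (1,3)@(3, 7): e=[0,36,36] → #  [on edge]
    (4,3)@(9, 7): e=[36,36,0] → ·  [on edge]
    (1,4)@(3, 9): e=[-12,60,24] → ·
    (2,4)@(5, 9): e=[0,60,12] → #  [on edge]
    (3,4)@(7, 9): e=[12,60,0] → ·  [on edge]
    (2,5)@(5, 11): e=[-12,84,0] → ·  [on edge]
    (3,5)@(7, 11): e=[0,84,-12] → ·  [on edge]
    (1,6)@(3, 13): e=[-36,108,0] → ·  [on edge]
    (4,6)@(9, 13): e=[0,108,-36] → ·  [on edge]
    (0,7)@(1, 15): e=[-60,132,0] → ·  [on edge]
    (5,7)@(11, 15): e=[0,132,-60] → ·  [on edge]
    (6,8)@(13, 17): e=[0,156,-84] → ·  [on edge]
  covered (9 px):
    · · · · · · ·
    · · · · · · ·
    # # # # # · ·
    · # # # · · ·
    · · # · · · ·
    · · · · · · ·
    · · · · · · ·
    · · · · · · ·
    · · · · · · ·

Result: "outside"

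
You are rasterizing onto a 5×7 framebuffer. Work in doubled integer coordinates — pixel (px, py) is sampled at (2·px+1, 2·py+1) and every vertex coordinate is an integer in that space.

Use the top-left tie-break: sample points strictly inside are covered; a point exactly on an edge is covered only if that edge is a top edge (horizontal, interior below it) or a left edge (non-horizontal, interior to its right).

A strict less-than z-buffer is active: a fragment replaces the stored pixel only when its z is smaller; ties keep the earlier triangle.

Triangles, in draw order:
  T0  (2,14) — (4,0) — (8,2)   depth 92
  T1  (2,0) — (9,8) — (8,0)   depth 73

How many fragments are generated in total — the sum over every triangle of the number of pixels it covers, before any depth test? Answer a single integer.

T0:
  2·area = 60
  edge (2, 14)→(4, 0): d=(2,-14) top-left  bias=+0
  edge (4, 0)→(8, 2): d=(4,2) right/bottom  bias=-1
  edge (8, 2)→(2, 14): d=(-6,12) right/bottom  bias=-1
    (2,0)@(5, 1): e=[16,2,42] → #
    (3,0)@(7, 1): e=[44,-2,18] → ·
    (2,1)@(5, 3): e=[20,10,30] → #
    (3,1)@(7, 3): e=[48,6,6] → #
    (4,1)@(9, 3): e=[76,2,-18] → ·
    (2,2)@(5, 5): e=[24,18,18] → #
    (3,2)@(7, 5): e=[52,14,-6] → ·
    (1,3)@(3, 7): e=[0,30,30] → #  [on edge]
    (3,3)@(7, 7): e=[56,22,-18] → ·
    (1,4)@(3, 9): e=[4,38,18] → #
    (2,4)@(5, 9): e=[32,34,-6] → ·
    (1,5)@(3, 11): e=[8,46,6] → #
  covered (8 px):
    · · # · ·
    · · # # ·
    · · # · ·
    · # # · ·
    · # · · ·
    · # · · ·
    · · · · ·
T1:
  2·area = 48  (B↔C swapped to make it positive)
  edge (2, 0)→(8, 0): d=(6,0) top-left  bias=+0
  edge (8, 0)→(9, 8): d=(1,8) right/bottom  bias=-1
  edge (9, 8)→(2, 0): d=(-7,-8) top-left  bias=+0
    (1,0)@(3, 1): e=[6,41,1] → #
    (2,0)@(5, 1): e=[6,25,17] → #
    (3,0)@(7, 1): e=[6,9,33] → #
    (4,0)@(9, 1): e=[6,-7,49] → ·
    (1,1)@(3, 3): e=[18,43,-13] → ·
    (2,1)@(5, 3): e=[18,27,3] → #
    (4,1)@(9, 3): e=[18,-5,35] → ·
    (2,2)@(5, 5): e=[30,29,-11] → ·
    (3,2)@(7, 5): e=[30,13,5] → #
    (4,2)@(9, 5): e=[30,-3,21] → ·
    (3,3)@(7, 7): e=[42,15,-9] → ·
  covered (6 px):
    · # # # ·
    · · # # ·
    · · · # ·
    · · · · ·
    · · · · ·
    · · · · ·
    · · · · ·

Result: 14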